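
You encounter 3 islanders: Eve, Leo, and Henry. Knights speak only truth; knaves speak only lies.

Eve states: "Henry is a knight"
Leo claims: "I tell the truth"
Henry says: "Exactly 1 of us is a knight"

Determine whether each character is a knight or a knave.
Eve is a knave.
Leo is a knave.
Henry is a knave.

Verification:
- Eve (knave) says "Henry is a knight" - this is FALSE (a lie) because Henry is a knave.
- Leo (knave) says "I tell the truth" - this is FALSE (a lie) because Leo is a knave.
- Henry (knave) says "Exactly 1 of us is a knight" - this is FALSE (a lie) because there are 0 knights.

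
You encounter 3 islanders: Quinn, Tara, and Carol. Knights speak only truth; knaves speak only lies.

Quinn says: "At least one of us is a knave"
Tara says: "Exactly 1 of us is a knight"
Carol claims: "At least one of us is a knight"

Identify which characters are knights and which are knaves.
Quinn is a knight.
Tara is a knave.
Carol is a knight.

Verification:
- Quinn (knight) says "At least one of us is a knave" - this is TRUE because Tara is a knave.
- Tara (knave) says "Exactly 1 of us is a knight" - this is FALSE (a lie) because there are 2 knights.
- Carol (knight) says "At least one of us is a knight" - this is TRUE because Quinn and Carol are knights.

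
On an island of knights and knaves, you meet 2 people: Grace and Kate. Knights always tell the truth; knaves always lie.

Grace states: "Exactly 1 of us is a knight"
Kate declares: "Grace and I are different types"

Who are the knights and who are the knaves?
Grace is a knave.
Kate is a knave.

Verification:
- Grace (knave) says "Exactly 1 of us is a knight" - this is FALSE (a lie) because there are 0 knights.
- Kate (knave) says "Grace and I are different types" - this is FALSE (a lie) because Kate is a knave and Grace is a knave.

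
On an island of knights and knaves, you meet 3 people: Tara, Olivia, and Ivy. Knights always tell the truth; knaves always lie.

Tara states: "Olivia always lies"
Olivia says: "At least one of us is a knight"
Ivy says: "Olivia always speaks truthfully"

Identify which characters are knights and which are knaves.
Tara is a knave.
Olivia is a knight.
Ivy is a knight.

Verification:
- Tara (knave) says "Olivia always lies" - this is FALSE (a lie) because Olivia is a knight.
- Olivia (knight) says "At least one of us is a knight" - this is TRUE because Olivia and Ivy are knights.
- Ivy (knight) says "Olivia always speaks truthfully" - this is TRUE because Olivia is a knight.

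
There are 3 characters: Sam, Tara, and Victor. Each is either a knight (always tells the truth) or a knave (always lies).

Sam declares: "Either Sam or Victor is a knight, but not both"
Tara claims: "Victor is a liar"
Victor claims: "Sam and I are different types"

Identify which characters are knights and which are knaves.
Sam is a knave.
Tara is a knight.
Victor is a knave.

Verification:
- Sam (knave) says "Either Sam or Victor is a knight, but not both" - this is FALSE (a lie) because Sam is a knave and Victor is a knave.
- Tara (knight) says "Victor is a liar" - this is TRUE because Victor is a knave.
- Victor (knave) says "Sam and I are different types" - this is FALSE (a lie) because Victor is a knave and Sam is a knave.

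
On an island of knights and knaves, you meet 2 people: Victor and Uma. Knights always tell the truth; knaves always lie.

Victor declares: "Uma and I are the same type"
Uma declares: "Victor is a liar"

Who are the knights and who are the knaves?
Victor is a knave.
Uma is a knight.

Verification:
- Victor (knave) says "Uma and I are the same type" - this is FALSE (a lie) because Victor is a knave and Uma is a knight.
- Uma (knight) says "Victor is a liar" - this is TRUE because Victor is a knave.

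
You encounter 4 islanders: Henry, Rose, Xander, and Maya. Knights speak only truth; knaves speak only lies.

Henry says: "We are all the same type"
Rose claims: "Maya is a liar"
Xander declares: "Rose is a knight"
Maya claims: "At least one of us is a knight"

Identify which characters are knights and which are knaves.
Henry is a knave.
Rose is a knave.
Xander is a knave.
Maya is a knight.

Verification:
- Henry (knave) says "We are all the same type" - this is FALSE (a lie) because Maya is a knight and Henry, Rose, and Xander are knaves.
- Rose (knave) says "Maya is a liar" - this is FALSE (a lie) because Maya is a knight.
- Xander (knave) says "Rose is a knight" - this is FALSE (a lie) because Rose is a knave.
- Maya (knight) says "At least one of us is a knight" - this is TRUE because Maya is a knight.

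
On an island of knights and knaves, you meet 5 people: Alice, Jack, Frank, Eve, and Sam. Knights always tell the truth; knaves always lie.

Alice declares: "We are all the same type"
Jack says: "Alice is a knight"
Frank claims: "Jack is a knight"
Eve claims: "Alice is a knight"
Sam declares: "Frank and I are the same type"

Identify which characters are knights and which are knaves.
Alice is a knight.
Jack is a knight.
Frank is a knight.
Eve is a knight.
Sam is a knight.

Verification:
- Alice (knight) says "We are all the same type" - this is TRUE because Alice, Jack, Frank, Eve, and Sam are knights.
- Jack (knight) says "Alice is a knight" - this is TRUE because Alice is a knight.
- Frank (knight) says "Jack is a knight" - this is TRUE because Jack is a knight.
- Eve (knight) says "Alice is a knight" - this is TRUE because Alice is a knight.
- Sam (knight) says "Frank and I are the same type" - this is TRUE because Sam is a knight and Frank is a knight.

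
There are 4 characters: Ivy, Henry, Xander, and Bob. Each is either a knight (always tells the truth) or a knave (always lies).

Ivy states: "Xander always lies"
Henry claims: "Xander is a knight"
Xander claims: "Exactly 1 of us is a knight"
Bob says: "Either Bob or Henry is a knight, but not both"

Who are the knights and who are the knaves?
Ivy is a knight.
Henry is a knave.
Xander is a knave.
Bob is a knight.

Verification:
- Ivy (knight) says "Xander always lies" - this is TRUE because Xander is a knave.
- Henry (knave) says "Xander is a knight" - this is FALSE (a lie) because Xander is a knave.
- Xander (knave) says "Exactly 1 of us is a knight" - this is FALSE (a lie) because there are 2 knights.
- Bob (knight) says "Either Bob or Henry is a knight, but not both" - this is TRUE because Bob is a knight and Henry is a knave.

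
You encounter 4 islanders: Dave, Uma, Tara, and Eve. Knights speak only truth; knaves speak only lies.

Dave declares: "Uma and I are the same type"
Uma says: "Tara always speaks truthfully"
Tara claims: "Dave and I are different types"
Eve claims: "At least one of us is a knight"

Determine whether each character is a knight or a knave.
Dave is a knave.
Uma is a knight.
Tara is a knight.
Eve is a knight.

Verification:
- Dave (knave) says "Uma and I are the same type" - this is FALSE (a lie) because Dave is a knave and Uma is a knight.
- Uma (knight) says "Tara always speaks truthfully" - this is TRUE because Tara is a knight.
- Tara (knight) says "Dave and I are different types" - this is TRUE because Tara is a knight and Dave is a knave.
- Eve (knight) says "At least one of us is a knight" - this is TRUE because Uma, Tara, and Eve are knights.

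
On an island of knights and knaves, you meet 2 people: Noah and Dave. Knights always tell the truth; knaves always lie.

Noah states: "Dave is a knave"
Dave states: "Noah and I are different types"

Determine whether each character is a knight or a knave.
Noah is a knave.
Dave is a knight.

Verification:
- Noah (knave) says "Dave is a knave" - this is FALSE (a lie) because Dave is a knight.
- Dave (knight) says "Noah and I are different types" - this is TRUE because Dave is a knight and Noah is a knave.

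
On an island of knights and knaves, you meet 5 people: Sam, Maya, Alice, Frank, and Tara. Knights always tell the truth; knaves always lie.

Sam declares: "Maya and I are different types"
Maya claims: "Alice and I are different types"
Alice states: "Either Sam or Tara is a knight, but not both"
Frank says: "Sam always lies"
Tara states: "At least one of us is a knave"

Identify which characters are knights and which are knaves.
Sam is a knight.
Maya is a knave.
Alice is a knave.
Frank is a knave.
Tara is a knight.

Verification:
- Sam (knight) says "Maya and I are different types" - this is TRUE because Sam is a knight and Maya is a knave.
- Maya (knave) says "Alice and I are different types" - this is FALSE (a lie) because Maya is a knave and Alice is a knave.
- Alice (knave) says "Either Sam or Tara is a knight, but not both" - this is FALSE (a lie) because Sam is a knight and Tara is a knight.
- Frank (knave) says "Sam always lies" - this is FALSE (a lie) because Sam is a knight.
- Tara (knight) says "At least one of us is a knave" - this is TRUE because Maya, Alice, and Frank are knaves.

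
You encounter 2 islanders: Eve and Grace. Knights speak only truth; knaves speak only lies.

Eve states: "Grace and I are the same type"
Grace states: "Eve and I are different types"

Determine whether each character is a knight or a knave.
Eve is a knave.
Grace is a knight.

Verification:
- Eve (knave) says "Grace and I are the same type" - this is FALSE (a lie) because Eve is a knave and Grace is a knight.
- Grace (knight) says "Eve and I are different types" - this is TRUE because Grace is a knight and Eve is a knave.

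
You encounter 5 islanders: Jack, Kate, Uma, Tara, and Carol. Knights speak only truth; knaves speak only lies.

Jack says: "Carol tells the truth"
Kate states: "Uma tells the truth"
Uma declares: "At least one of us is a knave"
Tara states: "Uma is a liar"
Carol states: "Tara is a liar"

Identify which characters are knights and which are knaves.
Jack is a knight.
Kate is a knight.
Uma is a knight.
Tara is a knave.
Carol is a knight.

Verification:
- Jack (knight) says "Carol tells the truth" - this is TRUE because Carol is a knight.
- Kate (knight) says "Uma tells the truth" - this is TRUE because Uma is a knight.
- Uma (knight) says "At least one of us is a knave" - this is TRUE because Tara is a knave.
- Tara (knave) says "Uma is a liar" - this is FALSE (a lie) because Uma is a knight.
- Carol (knight) says "Tara is a liar" - this is TRUE because Tara is a knave.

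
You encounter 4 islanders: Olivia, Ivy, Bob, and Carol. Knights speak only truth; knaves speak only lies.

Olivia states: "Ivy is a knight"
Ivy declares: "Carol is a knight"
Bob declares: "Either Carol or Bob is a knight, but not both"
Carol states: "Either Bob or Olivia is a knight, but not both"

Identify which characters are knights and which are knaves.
Olivia is a knave.
Ivy is a knave.
Bob is a knave.
Carol is a knave.

Verification:
- Olivia (knave) says "Ivy is a knight" - this is FALSE (a lie) because Ivy is a knave.
- Ivy (knave) says "Carol is a knight" - this is FALSE (a lie) because Carol is a knave.
- Bob (knave) says "Either Carol or Bob is a knight, but not both" - this is FALSE (a lie) because Carol is a knave and Bob is a knave.
- Carol (knave) says "Either Bob or Olivia is a knight, but not both" - this is FALSE (a lie) because Bob is a knave and Olivia is a knave.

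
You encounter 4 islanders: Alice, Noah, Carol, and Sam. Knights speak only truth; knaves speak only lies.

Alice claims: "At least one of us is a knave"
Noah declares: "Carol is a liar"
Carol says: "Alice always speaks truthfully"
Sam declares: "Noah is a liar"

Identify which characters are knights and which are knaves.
Alice is a knight.
Noah is a knave.
Carol is a knight.
Sam is a knight.

Verification:
- Alice (knight) says "At least one of us is a knave" - this is TRUE because Noah is a knave.
- Noah (knave) says "Carol is a liar" - this is FALSE (a lie) because Carol is a knight.
- Carol (knight) says "Alice always speaks truthfully" - this is TRUE because Alice is a knight.
- Sam (knight) says "Noah is a liar" - this is TRUE because Noah is a knave.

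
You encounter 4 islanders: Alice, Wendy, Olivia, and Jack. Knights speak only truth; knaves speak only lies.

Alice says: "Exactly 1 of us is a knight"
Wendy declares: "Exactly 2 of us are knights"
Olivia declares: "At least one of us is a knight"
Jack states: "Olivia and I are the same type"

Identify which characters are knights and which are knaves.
Alice is a knave.
Wendy is a knight.
Olivia is a knight.
Jack is a knave.

Verification:
- Alice (knave) says "Exactly 1 of us is a knight" - this is FALSE (a lie) because there are 2 knights.
- Wendy (knight) says "Exactly 2 of us are knights" - this is TRUE because there are 2 knights.
- Olivia (knight) says "At least one of us is a knight" - this is TRUE because Wendy and Olivia are knights.
- Jack (knave) says "Olivia and I are the same type" - this is FALSE (a lie) because Jack is a knave and Olivia is a knight.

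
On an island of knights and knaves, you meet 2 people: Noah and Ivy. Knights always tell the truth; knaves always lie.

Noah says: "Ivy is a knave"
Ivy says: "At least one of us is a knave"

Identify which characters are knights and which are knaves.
Noah is a knave.
Ivy is a knight.

Verification:
- Noah (knave) says "Ivy is a knave" - this is FALSE (a lie) because Ivy is a knight.
- Ivy (knight) says "At least one of us is a knave" - this is TRUE because Noah is a knave.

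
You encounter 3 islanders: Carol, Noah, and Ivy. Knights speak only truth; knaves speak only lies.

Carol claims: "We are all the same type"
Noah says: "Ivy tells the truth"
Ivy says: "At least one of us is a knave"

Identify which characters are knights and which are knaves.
Carol is a knave.
Noah is a knight.
Ivy is a knight.

Verification:
- Carol (knave) says "We are all the same type" - this is FALSE (a lie) because Noah and Ivy are knights and Carol is a knave.
- Noah (knight) says "Ivy tells the truth" - this is TRUE because Ivy is a knight.
- Ivy (knight) says "At least one of us is a knave" - this is TRUE because Carol is a knave.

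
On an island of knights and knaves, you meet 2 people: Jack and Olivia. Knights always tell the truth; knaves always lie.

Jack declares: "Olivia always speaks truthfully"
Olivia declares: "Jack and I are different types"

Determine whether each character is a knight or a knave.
Jack is a knave.
Olivia is a knave.

Verification:
- Jack (knave) says "Olivia always speaks truthfully" - this is FALSE (a lie) because Olivia is a knave.
- Olivia (knave) says "Jack and I are different types" - this is FALSE (a lie) because Olivia is a knave and Jack is a knave.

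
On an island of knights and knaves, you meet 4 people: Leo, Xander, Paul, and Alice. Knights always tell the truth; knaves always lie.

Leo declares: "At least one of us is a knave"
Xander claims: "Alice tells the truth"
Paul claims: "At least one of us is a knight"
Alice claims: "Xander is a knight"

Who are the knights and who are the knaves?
Leo is a knight.
Xander is a knave.
Paul is a knight.
Alice is a knave.

Verification:
- Leo (knight) says "At least one of us is a knave" - this is TRUE because Xander and Alice are knaves.
- Xander (knave) says "Alice tells the truth" - this is FALSE (a lie) because Alice is a knave.
- Paul (knight) says "At least one of us is a knight" - this is TRUE because Leo and Paul are knights.
- Alice (knave) says "Xander is a knight" - this is FALSE (a lie) because Xander is a knave.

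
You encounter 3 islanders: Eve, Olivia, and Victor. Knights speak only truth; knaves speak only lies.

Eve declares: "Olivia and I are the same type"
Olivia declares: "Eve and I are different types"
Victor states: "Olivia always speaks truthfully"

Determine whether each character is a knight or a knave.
Eve is a knave.
Olivia is a knight.
Victor is a knight.

Verification:
- Eve (knave) says "Olivia and I are the same type" - this is FALSE (a lie) because Eve is a knave and Olivia is a knight.
- Olivia (knight) says "Eve and I are different types" - this is TRUE because Olivia is a knight and Eve is a knave.
- Victor (knight) says "Olivia always speaks truthfully" - this is TRUE because Olivia is a knight.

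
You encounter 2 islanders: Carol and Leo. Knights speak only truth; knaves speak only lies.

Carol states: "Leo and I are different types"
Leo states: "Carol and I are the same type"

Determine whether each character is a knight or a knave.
Carol is a knight.
Leo is a knave.

Verification:
- Carol (knight) says "Leo and I are different types" - this is TRUE because Carol is a knight and Leo is a knave.
- Leo (knave) says "Carol and I are the same type" - this is FALSE (a lie) because Leo is a knave and Carol is a knight.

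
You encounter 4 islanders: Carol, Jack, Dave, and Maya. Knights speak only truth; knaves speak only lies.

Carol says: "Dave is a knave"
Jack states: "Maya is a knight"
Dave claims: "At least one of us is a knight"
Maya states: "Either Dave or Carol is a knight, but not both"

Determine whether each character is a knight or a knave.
Carol is a knave.
Jack is a knight.
Dave is a knight.
Maya is a knight.

Verification:
- Carol (knave) says "Dave is a knave" - this is FALSE (a lie) because Dave is a knight.
- Jack (knight) says "Maya is a knight" - this is TRUE because Maya is a knight.
- Dave (knight) says "At least one of us is a knight" - this is TRUE because Jack, Dave, and Maya are knights.
- Maya (knight) says "Either Dave or Carol is a knight, but not both" - this is TRUE because Dave is a knight and Carol is a knave.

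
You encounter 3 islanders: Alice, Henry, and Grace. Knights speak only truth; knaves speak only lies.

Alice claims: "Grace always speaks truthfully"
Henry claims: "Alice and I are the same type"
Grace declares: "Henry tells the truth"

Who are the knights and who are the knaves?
Alice is a knight.
Henry is a knight.
Grace is a knight.

Verification:
- Alice (knight) says "Grace always speaks truthfully" - this is TRUE because Grace is a knight.
- Henry (knight) says "Alice and I are the same type" - this is TRUE because Henry is a knight and Alice is a knight.
- Grace (knight) says "Henry tells the truth" - this is TRUE because Henry is a knight.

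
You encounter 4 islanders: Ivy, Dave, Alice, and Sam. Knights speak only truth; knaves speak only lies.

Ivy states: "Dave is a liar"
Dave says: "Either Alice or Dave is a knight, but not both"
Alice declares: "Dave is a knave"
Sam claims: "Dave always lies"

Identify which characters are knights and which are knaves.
Ivy is a knave.
Dave is a knight.
Alice is a knave.
Sam is a knave.

Verification:
- Ivy (knave) says "Dave is a liar" - this is FALSE (a lie) because Dave is a knight.
- Dave (knight) says "Either Alice or Dave is a knight, but not both" - this is TRUE because Alice is a knave and Dave is a knight.
- Alice (knave) says "Dave is a knave" - this is FALSE (a lie) because Dave is a knight.
- Sam (knave) says "Dave always lies" - this is FALSE (a lie) because Dave is a knight.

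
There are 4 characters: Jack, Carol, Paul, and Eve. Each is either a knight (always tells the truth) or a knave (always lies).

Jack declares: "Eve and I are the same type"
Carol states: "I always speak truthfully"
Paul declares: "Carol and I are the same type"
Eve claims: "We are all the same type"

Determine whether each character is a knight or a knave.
Jack is a knight.
Carol is a knight.
Paul is a knight.
Eve is a knight.

Verification:
- Jack (knight) says "Eve and I are the same type" - this is TRUE because Jack is a knight and Eve is a knight.
- Carol (knight) says "I always speak truthfully" - this is TRUE because Carol is a knight.
- Paul (knight) says "Carol and I are the same type" - this is TRUE because Paul is a knight and Carol is a knight.
- Eve (knight) says "We are all the same type" - this is TRUE because Jack, Carol, Paul, and Eve are knights.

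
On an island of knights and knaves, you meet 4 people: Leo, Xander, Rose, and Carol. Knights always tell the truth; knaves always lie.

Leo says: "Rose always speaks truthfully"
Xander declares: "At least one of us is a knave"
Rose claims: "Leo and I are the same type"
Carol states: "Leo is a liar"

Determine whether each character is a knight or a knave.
Leo is a knight.
Xander is a knight.
Rose is a knight.
Carol is a knave.

Verification:
- Leo (knight) says "Rose always speaks truthfully" - this is TRUE because Rose is a knight.
- Xander (knight) says "At least one of us is a knave" - this is TRUE because Carol is a knave.
- Rose (knight) says "Leo and I are the same type" - this is TRUE because Rose is a knight and Leo is a knight.
- Carol (knave) says "Leo is a liar" - this is FALSE (a lie) because Leo is a knight.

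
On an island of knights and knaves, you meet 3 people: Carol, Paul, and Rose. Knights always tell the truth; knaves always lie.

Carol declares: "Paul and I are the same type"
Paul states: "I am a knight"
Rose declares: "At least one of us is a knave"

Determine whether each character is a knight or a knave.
Carol is a knave.
Paul is a knight.
Rose is a knight.

Verification:
- Carol (knave) says "Paul and I are the same type" - this is FALSE (a lie) because Carol is a knave and Paul is a knight.
- Paul (knight) says "I am a knight" - this is TRUE because Paul is a knight.
- Rose (knight) says "At least one of us is a knave" - this is TRUE because Carol is a knave.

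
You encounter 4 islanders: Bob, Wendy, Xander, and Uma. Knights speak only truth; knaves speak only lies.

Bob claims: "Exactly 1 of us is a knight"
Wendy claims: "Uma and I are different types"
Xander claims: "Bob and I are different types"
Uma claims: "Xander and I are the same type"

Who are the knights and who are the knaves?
Bob is a knave.
Wendy is a knight.
Xander is a knight.
Uma is a knave.

Verification:
- Bob (knave) says "Exactly 1 of us is a knight" - this is FALSE (a lie) because there are 2 knights.
- Wendy (knight) says "Uma and I are different types" - this is TRUE because Wendy is a knight and Uma is a knave.
- Xander (knight) says "Bob and I are different types" - this is TRUE because Xander is a knight and Bob is a knave.
- Uma (knave) says "Xander and I are the same type" - this is FALSE (a lie) because Uma is a knave and Xander is a knight.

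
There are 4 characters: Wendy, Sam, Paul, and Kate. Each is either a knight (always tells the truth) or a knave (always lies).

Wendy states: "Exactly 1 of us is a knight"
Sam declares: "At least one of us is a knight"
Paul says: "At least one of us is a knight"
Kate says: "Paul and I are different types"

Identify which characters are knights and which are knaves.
Wendy is a knave.
Sam is a knave.
Paul is a knave.
Kate is a knave.

Verification:
- Wendy (knave) says "Exactly 1 of us is a knight" - this is FALSE (a lie) because there are 0 knights.
- Sam (knave) says "At least one of us is a knight" - this is FALSE (a lie) because no one is a knight.
- Paul (knave) says "At least one of us is a knight" - this is FALSE (a lie) because no one is a knight.
- Kate (knave) says "Paul and I are different types" - this is FALSE (a lie) because Kate is a knave and Paul is a knave.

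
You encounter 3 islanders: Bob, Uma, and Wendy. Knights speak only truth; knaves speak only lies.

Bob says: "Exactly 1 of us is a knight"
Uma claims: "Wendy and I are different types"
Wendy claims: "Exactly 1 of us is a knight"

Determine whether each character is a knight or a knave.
Bob is a knave.
Uma is a knave.
Wendy is a knave.

Verification:
- Bob (knave) says "Exactly 1 of us is a knight" - this is FALSE (a lie) because there are 0 knights.
- Uma (knave) says "Wendy and I are different types" - this is FALSE (a lie) because Uma is a knave and Wendy is a knave.
- Wendy (knave) says "Exactly 1 of us is a knight" - this is FALSE (a lie) because there are 0 knights.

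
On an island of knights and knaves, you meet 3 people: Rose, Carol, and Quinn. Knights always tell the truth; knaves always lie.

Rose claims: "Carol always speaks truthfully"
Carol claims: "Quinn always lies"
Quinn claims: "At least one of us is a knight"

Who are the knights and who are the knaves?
Rose is a knave.
Carol is a knave.
Quinn is a knight.

Verification:
- Rose (knave) says "Carol always speaks truthfully" - this is FALSE (a lie) because Carol is a knave.
- Carol (knave) says "Quinn always lies" - this is FALSE (a lie) because Quinn is a knight.
- Quinn (knight) says "At least one of us is a knight" - this is TRUE because Quinn is a knight.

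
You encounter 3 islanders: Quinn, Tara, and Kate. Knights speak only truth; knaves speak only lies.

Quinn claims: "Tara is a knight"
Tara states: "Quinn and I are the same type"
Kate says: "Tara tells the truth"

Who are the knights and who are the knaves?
Quinn is a knight.
Tara is a knight.
Kate is a knight.

Verification:
- Quinn (knight) says "Tara is a knight" - this is TRUE because Tara is a knight.
- Tara (knight) says "Quinn and I are the same type" - this is TRUE because Tara is a knight and Quinn is a knight.
- Kate (knight) says "Tara tells the truth" - this is TRUE because Tara is a knight.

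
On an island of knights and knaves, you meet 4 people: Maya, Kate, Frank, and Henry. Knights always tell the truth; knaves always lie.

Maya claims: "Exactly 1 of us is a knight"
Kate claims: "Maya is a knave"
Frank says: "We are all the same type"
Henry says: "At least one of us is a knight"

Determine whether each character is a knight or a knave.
Maya is a knave.
Kate is a knight.
Frank is a knave.
Henry is a knight.

Verification:
- Maya (knave) says "Exactly 1 of us is a knight" - this is FALSE (a lie) because there are 2 knights.
- Kate (knight) says "Maya is a knave" - this is TRUE because Maya is a knave.
- Frank (knave) says "We are all the same type" - this is FALSE (a lie) because Kate and Henry are knights and Maya and Frank are knaves.
- Henry (knight) says "At least one of us is a knight" - this is TRUE because Kate and Henry are knights.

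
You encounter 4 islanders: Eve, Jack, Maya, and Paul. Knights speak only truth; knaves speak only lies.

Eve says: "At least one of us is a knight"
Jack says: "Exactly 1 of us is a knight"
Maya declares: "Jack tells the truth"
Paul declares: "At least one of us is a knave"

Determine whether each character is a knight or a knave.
Eve is a knight.
Jack is a knave.
Maya is a knave.
Paul is a knight.

Verification:
- Eve (knight) says "At least one of us is a knight" - this is TRUE because Eve and Paul are knights.
- Jack (knave) says "Exactly 1 of us is a knight" - this is FALSE (a lie) because there are 2 knights.
- Maya (knave) says "Jack tells the truth" - this is FALSE (a lie) because Jack is a knave.
- Paul (knight) says "At least one of us is a knave" - this is TRUE because Jack and Maya are knaves.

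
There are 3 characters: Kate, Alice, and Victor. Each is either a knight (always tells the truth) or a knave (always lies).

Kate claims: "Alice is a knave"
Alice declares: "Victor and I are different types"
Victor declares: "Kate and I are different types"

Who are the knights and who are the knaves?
Kate is a knave.
Alice is a knight.
Victor is a knave.

Verification:
- Kate (knave) says "Alice is a knave" - this is FALSE (a lie) because Alice is a knight.
- Alice (knight) says "Victor and I are different types" - this is TRUE because Alice is a knight and Victor is a knave.
- Victor (knave) says "Kate and I are different types" - this is FALSE (a lie) because Victor is a knave and Kate is a knave.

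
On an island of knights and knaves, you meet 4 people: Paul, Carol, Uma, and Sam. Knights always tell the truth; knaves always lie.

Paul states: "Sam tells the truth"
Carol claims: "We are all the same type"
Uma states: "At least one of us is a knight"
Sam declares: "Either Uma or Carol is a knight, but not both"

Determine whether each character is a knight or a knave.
Paul is a knight.
Carol is a knave.
Uma is a knight.
Sam is a knight.

Verification:
- Paul (knight) says "Sam tells the truth" - this is TRUE because Sam is a knight.
- Carol (knave) says "We are all the same type" - this is FALSE (a lie) because Paul, Uma, and Sam are knights and Carol is a knave.
- Uma (knight) says "At least one of us is a knight" - this is TRUE because Paul, Uma, and Sam are knights.
- Sam (knight) says "Either Uma or Carol is a knight, but not both" - this is TRUE because Uma is a knight and Carol is a knave.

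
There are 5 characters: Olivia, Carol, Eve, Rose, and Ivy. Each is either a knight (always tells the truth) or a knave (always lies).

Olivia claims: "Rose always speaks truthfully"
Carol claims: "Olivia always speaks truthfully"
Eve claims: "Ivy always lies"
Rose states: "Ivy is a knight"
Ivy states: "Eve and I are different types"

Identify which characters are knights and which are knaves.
Olivia is a knight.
Carol is a knight.
Eve is a knave.
Rose is a knight.
Ivy is a knight.

Verification:
- Olivia (knight) says "Rose always speaks truthfully" - this is TRUE because Rose is a knight.
- Carol (knight) says "Olivia always speaks truthfully" - this is TRUE because Olivia is a knight.
- Eve (knave) says "Ivy always lies" - this is FALSE (a lie) because Ivy is a knight.
- Rose (knight) says "Ivy is a knight" - this is TRUE because Ivy is a knight.
- Ivy (knight) says "Eve and I are different types" - this is TRUE because Ivy is a knight and Eve is a knave.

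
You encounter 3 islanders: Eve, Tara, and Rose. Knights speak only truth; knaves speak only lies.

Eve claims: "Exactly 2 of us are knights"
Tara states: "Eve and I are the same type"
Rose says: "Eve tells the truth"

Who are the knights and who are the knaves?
Eve is a knight.
Tara is a knave.
Rose is a knight.

Verification:
- Eve (knight) says "Exactly 2 of us are knights" - this is TRUE because there are 2 knights.
- Tara (knave) says "Eve and I are the same type" - this is FALSE (a lie) because Tara is a knave and Eve is a knight.
- Rose (knight) says "Eve tells the truth" - this is TRUE because Eve is a knight.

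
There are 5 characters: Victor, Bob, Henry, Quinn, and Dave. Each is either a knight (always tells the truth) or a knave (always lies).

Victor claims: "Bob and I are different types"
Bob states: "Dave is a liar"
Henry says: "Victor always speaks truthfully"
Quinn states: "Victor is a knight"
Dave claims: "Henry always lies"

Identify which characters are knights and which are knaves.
Victor is a knave.
Bob is a knave.
Henry is a knave.
Quinn is a knave.
Dave is a knight.

Verification:
- Victor (knave) says "Bob and I are different types" - this is FALSE (a lie) because Victor is a knave and Bob is a knave.
- Bob (knave) says "Dave is a liar" - this is FALSE (a lie) because Dave is a knight.
- Henry (knave) says "Victor always speaks truthfully" - this is FALSE (a lie) because Victor is a knave.
- Quinn (knave) says "Victor is a knight" - this is FALSE (a lie) because Victor is a knave.
- Dave (knight) says "Henry always lies" - this is TRUE because Henry is a knave.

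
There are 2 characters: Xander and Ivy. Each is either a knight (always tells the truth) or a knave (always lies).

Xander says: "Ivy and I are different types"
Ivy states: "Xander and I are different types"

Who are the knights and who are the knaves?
Xander is a knave.
Ivy is a knave.

Verification:
- Xander (knave) says "Ivy and I are different types" - this is FALSE (a lie) because Xander is a knave and Ivy is a knave.
- Ivy (knave) says "Xander and I are different types" - this is FALSE (a lie) because Ivy is a knave and Xander is a knave.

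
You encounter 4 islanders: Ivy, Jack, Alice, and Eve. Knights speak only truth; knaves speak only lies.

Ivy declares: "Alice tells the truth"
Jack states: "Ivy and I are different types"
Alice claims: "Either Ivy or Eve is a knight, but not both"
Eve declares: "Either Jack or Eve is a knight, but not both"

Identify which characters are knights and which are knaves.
Ivy is a knave.
Jack is a knave.
Alice is a knave.
Eve is a knave.

Verification:
- Ivy (knave) says "Alice tells the truth" - this is FALSE (a lie) because Alice is a knave.
- Jack (knave) says "Ivy and I are different types" - this is FALSE (a lie) because Jack is a knave and Ivy is a knave.
- Alice (knave) says "Either Ivy or Eve is a knight, but not both" - this is FALSE (a lie) because Ivy is a knave and Eve is a knave.
- Eve (knave) says "Either Jack or Eve is a knight, but not both" - this is FALSE (a lie) because Jack is a knave and Eve is a knave.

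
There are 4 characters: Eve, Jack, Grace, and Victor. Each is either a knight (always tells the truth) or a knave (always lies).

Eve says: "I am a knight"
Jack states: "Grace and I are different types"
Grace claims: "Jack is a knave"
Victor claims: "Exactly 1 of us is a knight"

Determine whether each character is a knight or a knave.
Eve is a knight.
Jack is a knight.
Grace is a knave.
Victor is a knave.

Verification:
- Eve (knight) says "I am a knight" - this is TRUE because Eve is a knight.
- Jack (knight) says "Grace and I are different types" - this is TRUE because Jack is a knight and Grace is a knave.
- Grace (knave) says "Jack is a knave" - this is FALSE (a lie) because Jack is a knight.
- Victor (knave) says "Exactly 1 of us is a knight" - this is FALSE (a lie) because there are 2 knights.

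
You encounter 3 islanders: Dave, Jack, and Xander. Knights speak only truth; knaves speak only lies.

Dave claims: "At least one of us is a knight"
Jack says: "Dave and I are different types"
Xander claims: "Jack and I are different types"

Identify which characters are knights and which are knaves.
Dave is a knave.
Jack is a knave.
Xander is a knave.

Verification:
- Dave (knave) says "At least one of us is a knight" - this is FALSE (a lie) because no one is a knight.
- Jack (knave) says "Dave and I are different types" - this is FALSE (a lie) because Jack is a knave and Dave is a knave.
- Xander (knave) says "Jack and I are different types" - this is FALSE (a lie) because Xander is a knave and Jack is a knave.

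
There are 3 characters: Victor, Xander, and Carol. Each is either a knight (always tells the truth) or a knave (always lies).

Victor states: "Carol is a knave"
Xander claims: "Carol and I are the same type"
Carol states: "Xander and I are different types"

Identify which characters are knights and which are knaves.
Victor is a knave.
Xander is a knave.
Carol is a knight.

Verification:
- Victor (knave) says "Carol is a knave" - this is FALSE (a lie) because Carol is a knight.
- Xander (knave) says "Carol and I are the same type" - this is FALSE (a lie) because Xander is a knave and Carol is a knight.
- Carol (knight) says "Xander and I are different types" - this is TRUE because Carol is a knight and Xander is a knave.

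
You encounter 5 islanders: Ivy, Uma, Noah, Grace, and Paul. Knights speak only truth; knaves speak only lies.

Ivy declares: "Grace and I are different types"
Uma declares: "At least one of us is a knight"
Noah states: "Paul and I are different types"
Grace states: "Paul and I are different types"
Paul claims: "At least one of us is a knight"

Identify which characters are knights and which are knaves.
Ivy is a knave.
Uma is a knave.
Noah is a knave.
Grace is a knave.
Paul is a knave.

Verification:
- Ivy (knave) says "Grace and I are different types" - this is FALSE (a lie) because Ivy is a knave and Grace is a knave.
- Uma (knave) says "At least one of us is a knight" - this is FALSE (a lie) because no one is a knight.
- Noah (knave) says "Paul and I are different types" - this is FALSE (a lie) because Noah is a knave and Paul is a knave.
- Grace (knave) says "Paul and I are different types" - this is FALSE (a lie) because Grace is a knave and Paul is a knave.
- Paul (knave) says "At least one of us is a knight" - this is FALSE (a lie) because no one is a knight.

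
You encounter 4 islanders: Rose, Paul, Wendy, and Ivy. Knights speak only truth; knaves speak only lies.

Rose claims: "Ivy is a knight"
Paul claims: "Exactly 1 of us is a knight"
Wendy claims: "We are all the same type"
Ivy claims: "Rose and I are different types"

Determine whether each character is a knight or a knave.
Rose is a knave.
Paul is a knight.
Wendy is a knave.
Ivy is a knave.

Verification:
- Rose (knave) says "Ivy is a knight" - this is FALSE (a lie) because Ivy is a knave.
- Paul (knight) says "Exactly 1 of us is a knight" - this is TRUE because there are 1 knights.
- Wendy (knave) says "We are all the same type" - this is FALSE (a lie) because Paul is a knight and Rose, Wendy, and Ivy are knaves.
- Ivy (knave) says "Rose and I are different types" - this is FALSE (a lie) because Ivy is a knave and Rose is a knave.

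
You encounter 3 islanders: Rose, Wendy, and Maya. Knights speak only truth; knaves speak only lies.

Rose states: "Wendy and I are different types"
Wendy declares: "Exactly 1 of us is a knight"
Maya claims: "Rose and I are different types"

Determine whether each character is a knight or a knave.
Rose is a knave.
Wendy is a knave.
Maya is a knave.

Verification:
- Rose (knave) says "Wendy and I are different types" - this is FALSE (a lie) because Rose is a knave and Wendy is a knave.
- Wendy (knave) says "Exactly 1 of us is a knight" - this is FALSE (a lie) because there are 0 knights.
- Maya (knave) says "Rose and I are different types" - this is FALSE (a lie) because Maya is a knave and Rose is a knave.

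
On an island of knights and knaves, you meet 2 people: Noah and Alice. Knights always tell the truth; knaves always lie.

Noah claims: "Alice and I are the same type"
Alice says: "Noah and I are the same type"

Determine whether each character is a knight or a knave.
Noah is a knight.
Alice is a knight.

Verification:
- Noah (knight) says "Alice and I are the same type" - this is TRUE because Noah is a knight and Alice is a knight.
- Alice (knight) says "Noah and I are the same type" - this is TRUE because Alice is a knight and Noah is a knight.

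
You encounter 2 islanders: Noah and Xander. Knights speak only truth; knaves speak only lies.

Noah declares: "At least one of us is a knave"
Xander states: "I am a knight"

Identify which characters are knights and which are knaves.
Noah is a knight.
Xander is a knave.

Verification:
- Noah (knight) says "At least one of us is a knave" - this is TRUE because Xander is a knave.
- Xander (knave) says "I am a knight" - this is FALSE (a lie) because Xander is a knave.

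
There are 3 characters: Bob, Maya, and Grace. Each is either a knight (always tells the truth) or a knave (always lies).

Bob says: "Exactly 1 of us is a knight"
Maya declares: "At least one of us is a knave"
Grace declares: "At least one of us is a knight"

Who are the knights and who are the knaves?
Bob is a knave.
Maya is a knight.
Grace is a knight.

Verification:
- Bob (knave) says "Exactly 1 of us is a knight" - this is FALSE (a lie) because there are 2 knights.
- Maya (knight) says "At least one of us is a knave" - this is TRUE because Bob is a knave.
- Grace (knight) says "At least one of us is a knight" - this is TRUE because Maya and Grace are knights.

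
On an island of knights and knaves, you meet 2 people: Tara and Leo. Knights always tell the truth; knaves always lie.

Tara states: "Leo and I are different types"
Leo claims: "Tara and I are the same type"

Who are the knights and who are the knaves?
Tara is a knight.
Leo is a knave.

Verification:
- Tara (knight) says "Leo and I are different types" - this is TRUE because Tara is a knight and Leo is a knave.
- Leo (knave) says "Tara and I are the same type" - this is FALSE (a lie) because Leo is a knave and Tara is a knight.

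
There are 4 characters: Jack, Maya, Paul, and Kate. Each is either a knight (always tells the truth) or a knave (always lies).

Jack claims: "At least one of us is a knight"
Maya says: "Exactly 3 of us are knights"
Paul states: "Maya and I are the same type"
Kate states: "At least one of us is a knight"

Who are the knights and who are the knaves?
Jack is a knight.
Maya is a knight.
Paul is a knave.
Kate is a knight.

Verification:
- Jack (knight) says "At least one of us is a knight" - this is TRUE because Jack, Maya, and Kate are knights.
- Maya (knight) says "Exactly 3 of us are knights" - this is TRUE because there are 3 knights.
- Paul (knave) says "Maya and I are the same type" - this is FALSE (a lie) because Paul is a knave and Maya is a knight.
- Kate (knight) says "At least one of us is a knight" - this is TRUE because Jack, Maya, and Kate are knights.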